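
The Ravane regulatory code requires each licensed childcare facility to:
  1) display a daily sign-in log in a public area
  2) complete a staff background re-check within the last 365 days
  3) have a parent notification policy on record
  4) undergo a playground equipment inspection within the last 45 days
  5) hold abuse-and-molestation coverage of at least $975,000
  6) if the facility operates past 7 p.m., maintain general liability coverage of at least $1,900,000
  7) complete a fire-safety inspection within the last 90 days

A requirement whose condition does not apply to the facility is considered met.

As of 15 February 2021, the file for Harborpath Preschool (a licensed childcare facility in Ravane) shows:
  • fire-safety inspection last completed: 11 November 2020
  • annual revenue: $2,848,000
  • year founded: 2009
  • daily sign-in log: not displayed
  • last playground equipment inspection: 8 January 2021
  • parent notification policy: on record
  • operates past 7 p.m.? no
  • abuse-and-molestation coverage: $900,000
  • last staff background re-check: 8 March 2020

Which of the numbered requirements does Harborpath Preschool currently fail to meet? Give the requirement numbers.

1, 5, 7

1. daily sign-in log absent → not met
2. staff background re-check 344 days ago vs limit 365 → met
3. parent notification policy present → met
4. playground equipment inspection 38 days ago vs limit 45 → met
5. abuse-and-molestation coverage $900,000 < $975,000 → not met
6. condition 'operates past 7 p.m.' does not hold → requirement n/a → met
7. fire-safety inspection 96 days ago vs limit 90 → not met
Not met: 1, 5, 7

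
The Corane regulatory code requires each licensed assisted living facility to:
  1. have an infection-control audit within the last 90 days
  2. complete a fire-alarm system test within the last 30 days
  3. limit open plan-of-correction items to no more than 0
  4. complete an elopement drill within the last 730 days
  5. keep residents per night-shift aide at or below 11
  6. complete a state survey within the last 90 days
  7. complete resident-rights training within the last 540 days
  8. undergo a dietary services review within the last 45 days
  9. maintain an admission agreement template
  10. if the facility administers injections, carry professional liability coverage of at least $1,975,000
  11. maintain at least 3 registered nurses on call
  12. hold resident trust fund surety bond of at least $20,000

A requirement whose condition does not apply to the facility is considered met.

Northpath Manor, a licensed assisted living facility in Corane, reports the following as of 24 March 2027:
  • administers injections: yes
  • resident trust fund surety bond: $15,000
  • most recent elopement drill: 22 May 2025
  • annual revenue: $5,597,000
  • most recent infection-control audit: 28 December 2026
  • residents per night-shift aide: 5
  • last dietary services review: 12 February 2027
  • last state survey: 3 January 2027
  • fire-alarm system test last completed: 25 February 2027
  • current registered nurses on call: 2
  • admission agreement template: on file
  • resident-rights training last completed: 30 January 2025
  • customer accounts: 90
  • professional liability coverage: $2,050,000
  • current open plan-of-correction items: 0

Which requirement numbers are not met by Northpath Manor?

1. infection-control audit 86 days ago vs limit 90 → met
2. fire-alarm system test 27 days ago vs limit 30 → met
3. open plan-of-correction items 0 ≤ 0 → met
4. elopement drill 671 days ago vs limit 730 → met
5. residents per night-shift aide 5 ≤ 11 → met
6. state survey 80 days ago vs limit 90 → met
7. resident-rights training 783 days ago vs limit 540 → not met
8. dietary services review 40 days ago vs limit 45 → met
9. admission agreement template present → met
10. condition 'administers injections' holds; professional liability coverage $2,050,000 ≥ $1,975,000 → met
11. registered nurses on call 2 < 3 → not met
12. resident trust fund surety bond $15,000 < $20,000 → not met
Not met: 7, 11, 12

7, 11, 12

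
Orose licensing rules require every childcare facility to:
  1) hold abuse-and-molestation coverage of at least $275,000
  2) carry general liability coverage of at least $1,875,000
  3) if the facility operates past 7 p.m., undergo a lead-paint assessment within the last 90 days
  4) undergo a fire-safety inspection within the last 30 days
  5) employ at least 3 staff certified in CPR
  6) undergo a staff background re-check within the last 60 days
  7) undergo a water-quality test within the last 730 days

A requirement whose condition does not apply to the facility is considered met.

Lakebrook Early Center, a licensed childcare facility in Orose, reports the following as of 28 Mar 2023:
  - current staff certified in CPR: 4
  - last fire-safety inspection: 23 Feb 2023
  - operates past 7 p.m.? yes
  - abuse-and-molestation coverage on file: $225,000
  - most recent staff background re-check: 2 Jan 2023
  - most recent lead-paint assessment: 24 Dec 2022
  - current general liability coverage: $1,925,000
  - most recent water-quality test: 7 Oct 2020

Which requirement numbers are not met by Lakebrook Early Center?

1, 3, 4, 6, 7

1. abuse-and-molestation coverage $225,000 < $275,000 → not met
2. general liability coverage $1,925,000 ≥ $1,875,000 → met
3. condition 'operates past 7 p.m.' holds; lead-paint assessment 94 days ago vs limit 90 → not met
4. fire-safety inspection 33 days ago vs limit 30 → not met
5. staff certified in CPR 4 ≥ 3 → met
6. staff background re-check 85 days ago vs limit 60 → not met
7. water-quality test 902 days ago vs limit 730 → not met
Not met: 1, 3, 4, 6, 7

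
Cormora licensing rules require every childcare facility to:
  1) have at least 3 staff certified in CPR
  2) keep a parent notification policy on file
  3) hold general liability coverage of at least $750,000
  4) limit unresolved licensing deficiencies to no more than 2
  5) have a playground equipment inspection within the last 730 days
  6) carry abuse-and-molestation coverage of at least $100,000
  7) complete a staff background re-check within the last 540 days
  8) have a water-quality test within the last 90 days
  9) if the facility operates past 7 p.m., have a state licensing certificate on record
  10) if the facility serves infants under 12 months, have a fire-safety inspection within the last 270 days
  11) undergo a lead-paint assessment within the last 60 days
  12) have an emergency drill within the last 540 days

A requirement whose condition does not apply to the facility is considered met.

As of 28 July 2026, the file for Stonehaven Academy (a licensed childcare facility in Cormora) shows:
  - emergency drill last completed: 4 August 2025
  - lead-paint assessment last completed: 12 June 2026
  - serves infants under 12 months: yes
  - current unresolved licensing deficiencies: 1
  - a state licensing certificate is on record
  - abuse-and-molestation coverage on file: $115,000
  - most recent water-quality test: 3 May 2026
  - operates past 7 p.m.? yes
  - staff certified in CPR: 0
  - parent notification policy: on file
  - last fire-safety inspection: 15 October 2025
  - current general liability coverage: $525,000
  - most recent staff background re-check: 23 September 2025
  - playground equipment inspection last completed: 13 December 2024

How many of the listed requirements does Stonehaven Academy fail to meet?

1. staff certified in CPR 0 < 3 → not met
2. parent notification policy present → met
3. general liability coverage $525,000 < $750,000 → not met
4. unresolved licensing deficiencies 1 ≤ 2 → met
5. playground equipment inspection 592 days ago vs limit 730 → met
6. abuse-and-molestation coverage $115,000 ≥ $100,000 → met
7. staff background re-check 308 days ago vs limit 540 → met
8. water-quality test 86 days ago vs limit 90 → met
9. condition 'operates past 7 p.m.' holds; state licensing certificate present → met
10. condition 'serves infants under 12 months' holds; fire-safety inspection 286 days ago vs limit 270 → not met
11. lead-paint assessment 46 days ago vs limit 60 → met
12. emergency drill 358 days ago vs limit 540 → met
Not met: 3 of 12

3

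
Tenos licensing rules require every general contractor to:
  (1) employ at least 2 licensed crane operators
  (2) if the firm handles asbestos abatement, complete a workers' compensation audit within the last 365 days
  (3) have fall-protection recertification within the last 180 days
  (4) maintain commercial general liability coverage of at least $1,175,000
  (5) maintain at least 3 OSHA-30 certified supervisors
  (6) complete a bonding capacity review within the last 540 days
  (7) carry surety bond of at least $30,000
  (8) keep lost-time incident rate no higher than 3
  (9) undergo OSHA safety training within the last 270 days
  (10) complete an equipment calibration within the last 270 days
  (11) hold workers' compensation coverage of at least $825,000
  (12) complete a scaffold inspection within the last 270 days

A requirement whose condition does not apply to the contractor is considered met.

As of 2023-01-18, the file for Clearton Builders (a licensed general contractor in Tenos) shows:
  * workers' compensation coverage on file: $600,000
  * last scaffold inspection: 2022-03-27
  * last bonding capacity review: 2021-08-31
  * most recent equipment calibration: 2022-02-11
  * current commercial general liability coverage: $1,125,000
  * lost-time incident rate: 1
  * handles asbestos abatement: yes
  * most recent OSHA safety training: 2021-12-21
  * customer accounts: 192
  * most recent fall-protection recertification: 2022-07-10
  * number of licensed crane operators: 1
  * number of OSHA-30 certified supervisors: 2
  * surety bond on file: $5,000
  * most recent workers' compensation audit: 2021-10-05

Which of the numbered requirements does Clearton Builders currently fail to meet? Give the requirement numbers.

1, 2, 3, 4, 5, 7, 9, 10, 11, 12

1. licensed crane operators 1 < 2 → not met
2. condition 'handles asbestos abatement' holds; workers' compensation audit 470 days ago vs limit 365 → not met
3. fall-protection recertification 192 days ago vs limit 180 → not met
4. commercial general liability coverage $1,125,000 < $1,175,000 → not met
5. OSHA-30 certified supervisors 2 < 3 → not met
6. bonding capacity review 505 days ago vs limit 540 → met
7. surety bond $5,000 < $30,000 → not met
8. lost-time incident rate 1 ≤ 3 → met
9. OSHA safety training 393 days ago vs limit 270 → not met
10. equipment calibration 341 days ago vs limit 270 → not met
11. workers' compensation coverage $600,000 < $825,000 → not met
12. scaffold inspection 297 days ago vs limit 270 → not met
Not met: 1, 2, 3, 4, 5, 7, 9, 10, 11, 12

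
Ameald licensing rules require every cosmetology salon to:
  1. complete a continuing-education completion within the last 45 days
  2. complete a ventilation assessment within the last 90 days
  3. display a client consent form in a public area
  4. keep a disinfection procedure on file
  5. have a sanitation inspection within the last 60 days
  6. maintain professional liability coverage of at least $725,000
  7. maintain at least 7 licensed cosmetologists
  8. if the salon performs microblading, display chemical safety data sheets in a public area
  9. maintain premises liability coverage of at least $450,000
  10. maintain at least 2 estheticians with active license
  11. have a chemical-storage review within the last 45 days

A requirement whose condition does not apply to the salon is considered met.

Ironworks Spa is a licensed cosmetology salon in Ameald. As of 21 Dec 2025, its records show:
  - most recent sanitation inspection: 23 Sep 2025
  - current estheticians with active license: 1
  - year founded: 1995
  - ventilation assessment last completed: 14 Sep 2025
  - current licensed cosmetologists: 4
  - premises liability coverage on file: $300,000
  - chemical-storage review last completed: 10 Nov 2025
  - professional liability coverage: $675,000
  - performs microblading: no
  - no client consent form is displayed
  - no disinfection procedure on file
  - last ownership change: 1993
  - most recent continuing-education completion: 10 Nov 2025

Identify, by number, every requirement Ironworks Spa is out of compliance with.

2, 3, 4, 5, 6, 7, 9, 10

1. continuing-education completion 41 days ago vs limit 45 → met
2. ventilation assessment 98 days ago vs limit 90 → not met
3. client consent form absent → not met
4. disinfection procedure absent → not met
5. sanitation inspection 89 days ago vs limit 60 → not met
6. professional liability coverage $675,000 < $725,000 → not met
7. licensed cosmetologists 4 < 7 → not met
8. condition 'performs microblading' does not hold → requirement n/a → met
9. premises liability coverage $300,000 < $450,000 → not met
10. estheticians with active license 1 < 2 → not met
11. chemical-storage review 41 days ago vs limit 45 → met
Not met: 2, 3, 4, 5, 6, 7, 9, 10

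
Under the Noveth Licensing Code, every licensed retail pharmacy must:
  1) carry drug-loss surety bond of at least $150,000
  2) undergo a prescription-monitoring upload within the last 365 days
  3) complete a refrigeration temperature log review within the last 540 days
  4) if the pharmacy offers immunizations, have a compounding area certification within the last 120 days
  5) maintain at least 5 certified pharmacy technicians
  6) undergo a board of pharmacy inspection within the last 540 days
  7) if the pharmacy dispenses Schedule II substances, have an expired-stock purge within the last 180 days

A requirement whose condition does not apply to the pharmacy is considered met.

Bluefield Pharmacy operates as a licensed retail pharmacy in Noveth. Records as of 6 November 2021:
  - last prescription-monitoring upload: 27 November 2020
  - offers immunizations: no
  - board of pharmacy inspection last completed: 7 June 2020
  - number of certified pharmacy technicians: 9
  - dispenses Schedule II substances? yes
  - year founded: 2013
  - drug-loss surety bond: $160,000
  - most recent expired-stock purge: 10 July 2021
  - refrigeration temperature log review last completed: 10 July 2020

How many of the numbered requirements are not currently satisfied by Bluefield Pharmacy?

1. drug-loss surety bond $160,000 ≥ $150,000 → met
2. prescription-monitoring upload 344 days ago vs limit 365 → met
3. refrigeration temperature log review 484 days ago vs limit 540 → met
4. condition 'offers immunizations' does not hold → requirement n/a → met
5. certified pharmacy technicians 9 ≥ 5 → met
6. board of pharmacy inspection 517 days ago vs limit 540 → met
7. condition 'dispenses Schedule II substances' holds; expired-stock purge 119 days ago vs limit 180 → met
Not met: 0 of 7

0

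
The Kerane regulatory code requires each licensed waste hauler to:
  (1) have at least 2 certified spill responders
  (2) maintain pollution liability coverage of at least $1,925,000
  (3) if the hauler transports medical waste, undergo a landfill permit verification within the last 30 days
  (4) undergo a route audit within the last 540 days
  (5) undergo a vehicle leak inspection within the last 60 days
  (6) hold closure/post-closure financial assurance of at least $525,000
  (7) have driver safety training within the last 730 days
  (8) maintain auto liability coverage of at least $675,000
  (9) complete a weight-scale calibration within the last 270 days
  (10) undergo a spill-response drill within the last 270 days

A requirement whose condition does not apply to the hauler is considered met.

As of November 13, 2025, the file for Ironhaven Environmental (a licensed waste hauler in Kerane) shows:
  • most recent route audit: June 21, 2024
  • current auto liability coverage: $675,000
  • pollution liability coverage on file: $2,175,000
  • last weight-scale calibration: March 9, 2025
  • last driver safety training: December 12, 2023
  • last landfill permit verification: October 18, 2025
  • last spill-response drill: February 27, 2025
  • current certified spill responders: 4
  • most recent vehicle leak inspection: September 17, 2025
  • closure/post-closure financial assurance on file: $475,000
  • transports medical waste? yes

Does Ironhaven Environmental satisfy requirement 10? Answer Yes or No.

10. spill-response drill 259 days ago vs limit 270 → met

Yes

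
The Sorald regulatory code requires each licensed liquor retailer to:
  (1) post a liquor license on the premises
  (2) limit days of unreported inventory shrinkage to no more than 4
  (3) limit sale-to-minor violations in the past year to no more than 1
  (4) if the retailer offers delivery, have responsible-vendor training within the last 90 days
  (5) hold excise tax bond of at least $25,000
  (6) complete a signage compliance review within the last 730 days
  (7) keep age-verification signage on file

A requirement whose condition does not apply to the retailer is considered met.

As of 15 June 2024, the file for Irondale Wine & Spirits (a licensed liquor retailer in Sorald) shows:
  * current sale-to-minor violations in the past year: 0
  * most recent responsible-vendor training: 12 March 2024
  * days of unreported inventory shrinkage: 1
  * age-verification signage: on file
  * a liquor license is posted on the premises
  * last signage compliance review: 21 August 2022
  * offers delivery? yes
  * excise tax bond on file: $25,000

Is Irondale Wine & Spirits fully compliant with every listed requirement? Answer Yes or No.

No

1. liquor license present → met
2. days of unreported inventory shrinkage 1 ≤ 4 → met
3. sale-to-minor violations in the past year 0 ≤ 1 → met
4. condition 'offers delivery' holds; responsible-vendor training 95 days ago vs limit 90 → not met
5. excise tax bond $25,000 ≥ $25,000 → met
6. signage compliance review 664 days ago vs limit 730 → met
7. age-verification signage present → met
Not met: 4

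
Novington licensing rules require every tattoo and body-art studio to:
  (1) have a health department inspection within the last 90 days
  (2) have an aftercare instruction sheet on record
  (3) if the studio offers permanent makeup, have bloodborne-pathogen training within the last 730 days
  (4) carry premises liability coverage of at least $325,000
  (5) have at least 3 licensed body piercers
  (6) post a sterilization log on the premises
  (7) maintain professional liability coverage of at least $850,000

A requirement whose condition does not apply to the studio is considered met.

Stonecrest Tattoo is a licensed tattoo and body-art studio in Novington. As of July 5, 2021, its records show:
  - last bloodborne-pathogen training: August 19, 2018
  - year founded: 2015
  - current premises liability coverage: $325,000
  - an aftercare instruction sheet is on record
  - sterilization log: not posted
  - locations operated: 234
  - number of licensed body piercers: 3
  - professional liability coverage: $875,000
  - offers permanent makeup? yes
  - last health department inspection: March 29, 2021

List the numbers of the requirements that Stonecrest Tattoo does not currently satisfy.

1. health department inspection 98 days ago vs limit 90 → not met
2. aftercare instruction sheet present → met
3. condition 'offers permanent makeup' holds; bloodborne-pathogen training 1051 days ago vs limit 730 → not met
4. premises liability coverage $325,000 ≥ $325,000 → met
5. licensed body piercers 3 ≥ 3 → met
6. sterilization log absent → not met
7. professional liability coverage $875,000 ≥ $850,000 → met
Not met: 1, 3, 6

1, 3, 6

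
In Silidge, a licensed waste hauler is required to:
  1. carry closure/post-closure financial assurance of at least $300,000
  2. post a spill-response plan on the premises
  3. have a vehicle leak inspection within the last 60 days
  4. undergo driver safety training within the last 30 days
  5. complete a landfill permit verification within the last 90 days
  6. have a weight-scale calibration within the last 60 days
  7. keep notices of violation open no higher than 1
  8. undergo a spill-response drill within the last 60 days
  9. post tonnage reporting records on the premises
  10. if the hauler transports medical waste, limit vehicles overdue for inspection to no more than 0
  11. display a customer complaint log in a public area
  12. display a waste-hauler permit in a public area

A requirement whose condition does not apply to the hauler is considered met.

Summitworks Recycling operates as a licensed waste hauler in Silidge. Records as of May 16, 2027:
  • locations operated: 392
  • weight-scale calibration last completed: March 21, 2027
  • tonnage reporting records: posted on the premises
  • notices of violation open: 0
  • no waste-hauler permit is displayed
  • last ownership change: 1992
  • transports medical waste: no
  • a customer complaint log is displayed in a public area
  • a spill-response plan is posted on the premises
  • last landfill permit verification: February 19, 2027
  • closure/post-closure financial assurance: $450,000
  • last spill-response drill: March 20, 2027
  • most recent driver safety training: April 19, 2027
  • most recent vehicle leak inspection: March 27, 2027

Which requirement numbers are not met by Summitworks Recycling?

12

1. closure/post-closure financial assurance $450,000 ≥ $300,000 → met
2. spill-response plan present → met
3. vehicle leak inspection 50 days ago vs limit 60 → met
4. driver safety training 27 days ago vs limit 30 → met
5. landfill permit verification 86 days ago vs limit 90 → met
6. weight-scale calibration 56 days ago vs limit 60 → met
7. notices of violation open 0 ≤ 1 → met
8. spill-response drill 57 days ago vs limit 60 → met
9. tonnage reporting records present → met
10. condition 'transports medical waste' does not hold → requirement n/a → met
11. customer complaint log present → met
12. waste-hauler permit absent → not met
Not met: 12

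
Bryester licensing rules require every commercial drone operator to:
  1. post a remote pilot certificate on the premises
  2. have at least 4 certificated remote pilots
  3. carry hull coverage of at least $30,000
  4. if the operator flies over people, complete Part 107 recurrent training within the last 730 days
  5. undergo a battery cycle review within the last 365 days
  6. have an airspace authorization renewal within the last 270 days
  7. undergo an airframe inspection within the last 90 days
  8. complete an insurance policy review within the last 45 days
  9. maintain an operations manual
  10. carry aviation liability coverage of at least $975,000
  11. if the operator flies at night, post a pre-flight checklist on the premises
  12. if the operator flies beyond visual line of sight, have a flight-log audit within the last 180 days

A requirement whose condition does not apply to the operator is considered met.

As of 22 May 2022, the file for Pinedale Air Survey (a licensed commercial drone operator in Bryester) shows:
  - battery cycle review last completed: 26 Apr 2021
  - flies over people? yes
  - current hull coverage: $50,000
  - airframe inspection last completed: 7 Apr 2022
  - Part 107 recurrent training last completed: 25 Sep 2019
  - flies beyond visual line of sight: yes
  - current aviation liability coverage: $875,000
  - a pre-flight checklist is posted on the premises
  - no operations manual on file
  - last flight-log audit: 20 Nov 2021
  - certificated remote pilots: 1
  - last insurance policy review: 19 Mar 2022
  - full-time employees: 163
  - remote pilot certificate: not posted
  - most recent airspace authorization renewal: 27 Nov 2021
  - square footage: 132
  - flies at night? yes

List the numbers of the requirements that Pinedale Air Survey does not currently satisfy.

1. remote pilot certificate absent → not met
2. certificated remote pilots 1 < 4 → not met
3. hull coverage $50,000 ≥ $30,000 → met
4. condition 'flies over people' holds; Part 107 recurrent training 970 days ago vs limit 730 → not met
5. battery cycle review 391 days ago vs limit 365 → not met
6. airspace authorization renewal 176 days ago vs limit 270 → met
7. airframe inspection 45 days ago vs limit 90 → met
8. insurance policy review 64 days ago vs limit 45 → not met
9. operations manual absent → not met
10. aviation liability coverage $875,000 < $975,000 → not met
11. condition 'flies at night' holds; pre-flight checklist present → met
12. condition 'flies beyond visual line of sight' holds; flight-log audit 183 days ago vs limit 180 → not met
Not met: 1, 2, 4, 5, 8, 9, 10, 12

1, 2, 4, 5, 8, 9, 10, 12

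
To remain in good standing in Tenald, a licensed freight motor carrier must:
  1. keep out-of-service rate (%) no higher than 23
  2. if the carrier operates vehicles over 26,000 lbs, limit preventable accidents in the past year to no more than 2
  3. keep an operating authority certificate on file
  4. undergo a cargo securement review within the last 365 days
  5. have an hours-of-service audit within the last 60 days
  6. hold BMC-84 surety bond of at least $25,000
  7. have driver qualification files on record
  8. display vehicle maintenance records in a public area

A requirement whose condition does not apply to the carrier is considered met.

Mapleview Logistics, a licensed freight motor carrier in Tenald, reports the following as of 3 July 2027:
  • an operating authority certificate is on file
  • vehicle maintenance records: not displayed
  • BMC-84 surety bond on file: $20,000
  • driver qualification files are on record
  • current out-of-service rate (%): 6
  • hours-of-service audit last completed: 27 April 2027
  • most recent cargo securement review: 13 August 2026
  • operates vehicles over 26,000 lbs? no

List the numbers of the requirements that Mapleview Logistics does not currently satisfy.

1. out-of-service rate (%) 6 ≤ 23 → met
2. condition 'operates vehicles over 26,000 lbs' does not hold → requirement n/a → met
3. operating authority certificate present → met
4. cargo securement review 324 days ago vs limit 365 → met
5. hours-of-service audit 67 days ago vs limit 60 → not met
6. BMC-84 surety bond $20,000 < $25,000 → not met
7. driver qualification files present → met
8. vehicle maintenance records absent → not met
Not met: 5, 6, 8

5, 6, 8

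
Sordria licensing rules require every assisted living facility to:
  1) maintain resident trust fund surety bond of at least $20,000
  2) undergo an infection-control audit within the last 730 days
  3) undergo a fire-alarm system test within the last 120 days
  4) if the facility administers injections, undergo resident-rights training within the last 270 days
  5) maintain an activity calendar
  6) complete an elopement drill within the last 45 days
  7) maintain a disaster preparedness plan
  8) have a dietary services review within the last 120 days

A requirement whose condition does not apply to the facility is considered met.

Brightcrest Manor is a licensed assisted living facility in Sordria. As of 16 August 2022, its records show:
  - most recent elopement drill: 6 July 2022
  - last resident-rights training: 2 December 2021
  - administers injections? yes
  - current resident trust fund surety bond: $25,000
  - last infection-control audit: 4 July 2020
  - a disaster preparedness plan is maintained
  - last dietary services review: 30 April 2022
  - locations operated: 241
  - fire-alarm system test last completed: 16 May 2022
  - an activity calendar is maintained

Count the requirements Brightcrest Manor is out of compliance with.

1. resident trust fund surety bond $25,000 ≥ $20,000 → met
2. infection-control audit 773 days ago vs limit 730 → not met
3. fire-alarm system test 92 days ago vs limit 120 → met
4. condition 'administers injections' holds; resident-rights training 257 days ago vs limit 270 → met
5. activity calendar present → met
6. elopement drill 41 days ago vs limit 45 → met
7. disaster preparedness plan present → met
8. dietary services review 108 days ago vs limit 120 → met
Not met: 1 of 8

1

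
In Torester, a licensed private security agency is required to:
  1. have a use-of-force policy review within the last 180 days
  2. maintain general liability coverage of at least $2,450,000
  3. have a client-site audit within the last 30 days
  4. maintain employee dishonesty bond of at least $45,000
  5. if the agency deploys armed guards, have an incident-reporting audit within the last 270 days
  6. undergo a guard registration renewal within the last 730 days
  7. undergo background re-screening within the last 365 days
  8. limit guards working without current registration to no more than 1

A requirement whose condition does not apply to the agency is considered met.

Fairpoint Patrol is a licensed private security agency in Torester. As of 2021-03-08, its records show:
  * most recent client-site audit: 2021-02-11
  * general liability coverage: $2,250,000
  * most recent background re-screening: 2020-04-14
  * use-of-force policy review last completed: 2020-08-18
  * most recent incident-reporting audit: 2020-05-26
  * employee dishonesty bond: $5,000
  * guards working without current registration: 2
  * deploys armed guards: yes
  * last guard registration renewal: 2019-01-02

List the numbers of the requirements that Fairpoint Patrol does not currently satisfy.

1, 2, 4, 5, 6, 8

1. use-of-force policy review 202 days ago vs limit 180 → not met
2. general liability coverage $2,250,000 < $2,450,000 → not met
3. client-site audit 25 days ago vs limit 30 → met
4. employee dishonesty bond $5,000 < $45,000 → not met
5. condition 'deploys armed guards' holds; incident-reporting audit 286 days ago vs limit 270 → not met
6. guard registration renewal 796 days ago vs limit 730 → not met
7. background re-screening 328 days ago vs limit 365 → met
8. guards working without current registration 2 > 1 → not met
Not met: 1, 2, 4, 5, 6, 8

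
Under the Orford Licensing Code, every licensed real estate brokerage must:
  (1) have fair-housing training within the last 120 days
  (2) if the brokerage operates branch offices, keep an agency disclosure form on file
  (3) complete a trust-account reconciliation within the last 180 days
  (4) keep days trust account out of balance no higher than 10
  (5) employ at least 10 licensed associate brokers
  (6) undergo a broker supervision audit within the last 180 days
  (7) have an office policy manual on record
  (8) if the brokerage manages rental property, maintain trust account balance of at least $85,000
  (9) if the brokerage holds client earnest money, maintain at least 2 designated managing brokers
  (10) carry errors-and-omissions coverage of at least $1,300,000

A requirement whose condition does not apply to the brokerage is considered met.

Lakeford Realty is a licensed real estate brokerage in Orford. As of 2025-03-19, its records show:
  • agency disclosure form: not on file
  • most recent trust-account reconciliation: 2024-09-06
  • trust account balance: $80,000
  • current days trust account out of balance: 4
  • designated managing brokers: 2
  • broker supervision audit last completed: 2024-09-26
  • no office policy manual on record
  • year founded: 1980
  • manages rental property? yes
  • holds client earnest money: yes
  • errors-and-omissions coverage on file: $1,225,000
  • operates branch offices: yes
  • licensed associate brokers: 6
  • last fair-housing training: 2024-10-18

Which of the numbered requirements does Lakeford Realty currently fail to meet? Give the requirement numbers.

1, 2, 3, 5, 7, 8, 10

1. fair-housing training 152 days ago vs limit 120 → not met
2. condition 'operates branch offices' holds; agency disclosure form absent → not met
3. trust-account reconciliation 194 days ago vs limit 180 → not met
4. days trust account out of balance 4 ≤ 10 → met
5. licensed associate brokers 6 < 10 → not met
6. broker supervision audit 174 days ago vs limit 180 → met
7. office policy manual absent → not met
8. condition 'manages rental property' holds; trust account balance $80,000 < $85,000 → not met
9. condition 'holds client earnest money' holds; designated managing brokers 2 ≥ 2 → met
10. errors-and-omissions coverage $1,225,000 < $1,300,000 → not met
Not met: 1, 2, 3, 5, 7, 8, 10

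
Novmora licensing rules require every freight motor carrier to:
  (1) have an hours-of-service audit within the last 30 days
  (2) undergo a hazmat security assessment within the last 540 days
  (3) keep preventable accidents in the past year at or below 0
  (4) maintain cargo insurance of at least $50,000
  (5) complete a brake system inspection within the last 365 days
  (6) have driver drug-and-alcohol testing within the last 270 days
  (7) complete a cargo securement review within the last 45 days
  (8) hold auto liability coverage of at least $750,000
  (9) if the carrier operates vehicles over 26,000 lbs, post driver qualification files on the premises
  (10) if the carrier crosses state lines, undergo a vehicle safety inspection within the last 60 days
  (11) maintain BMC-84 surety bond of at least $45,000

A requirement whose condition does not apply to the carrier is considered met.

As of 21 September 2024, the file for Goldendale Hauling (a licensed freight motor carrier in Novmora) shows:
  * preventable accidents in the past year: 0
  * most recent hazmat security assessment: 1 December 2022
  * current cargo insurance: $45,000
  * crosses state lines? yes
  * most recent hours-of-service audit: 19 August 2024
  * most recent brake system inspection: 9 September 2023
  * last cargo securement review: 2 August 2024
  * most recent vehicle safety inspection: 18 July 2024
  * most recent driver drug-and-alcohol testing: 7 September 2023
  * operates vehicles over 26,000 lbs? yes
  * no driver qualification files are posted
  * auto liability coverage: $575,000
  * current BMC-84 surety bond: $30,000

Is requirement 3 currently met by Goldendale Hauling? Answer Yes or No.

Yes

3. preventable accidents in the past year 0 ≤ 0 → met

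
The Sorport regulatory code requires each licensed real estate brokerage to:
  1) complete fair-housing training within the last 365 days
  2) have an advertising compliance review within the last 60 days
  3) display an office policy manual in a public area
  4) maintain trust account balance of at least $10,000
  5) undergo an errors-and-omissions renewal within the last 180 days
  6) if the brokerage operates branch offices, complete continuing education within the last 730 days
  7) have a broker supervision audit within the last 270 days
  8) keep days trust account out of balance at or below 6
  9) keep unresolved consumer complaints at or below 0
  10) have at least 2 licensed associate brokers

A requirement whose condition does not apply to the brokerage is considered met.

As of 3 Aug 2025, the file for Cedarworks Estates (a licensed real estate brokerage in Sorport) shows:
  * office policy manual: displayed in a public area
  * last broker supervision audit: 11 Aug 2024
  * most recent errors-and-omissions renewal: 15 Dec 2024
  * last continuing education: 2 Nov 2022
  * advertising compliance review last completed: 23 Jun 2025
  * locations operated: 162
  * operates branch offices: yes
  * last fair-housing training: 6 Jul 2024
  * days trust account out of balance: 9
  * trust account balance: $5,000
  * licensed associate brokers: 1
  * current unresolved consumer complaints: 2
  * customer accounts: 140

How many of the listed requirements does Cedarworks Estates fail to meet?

8

1. fair-housing training 393 days ago vs limit 365 → not met
2. advertising compliance review 41 days ago vs limit 60 → met
3. office policy manual present → met
4. trust account balance $5,000 < $10,000 → not met
5. errors-and-omissions renewal 231 days ago vs limit 180 → not met
6. condition 'operates branch offices' holds; continuing education 1005 days ago vs limit 730 → not met
7. broker supervision audit 357 days ago vs limit 270 → not met
8. days trust account out of balance 9 > 6 → not met
9. unresolved consumer complaints 2 > 0 → not met
10. licensed associate brokers 1 < 2 → not met
Not met: 8 of 10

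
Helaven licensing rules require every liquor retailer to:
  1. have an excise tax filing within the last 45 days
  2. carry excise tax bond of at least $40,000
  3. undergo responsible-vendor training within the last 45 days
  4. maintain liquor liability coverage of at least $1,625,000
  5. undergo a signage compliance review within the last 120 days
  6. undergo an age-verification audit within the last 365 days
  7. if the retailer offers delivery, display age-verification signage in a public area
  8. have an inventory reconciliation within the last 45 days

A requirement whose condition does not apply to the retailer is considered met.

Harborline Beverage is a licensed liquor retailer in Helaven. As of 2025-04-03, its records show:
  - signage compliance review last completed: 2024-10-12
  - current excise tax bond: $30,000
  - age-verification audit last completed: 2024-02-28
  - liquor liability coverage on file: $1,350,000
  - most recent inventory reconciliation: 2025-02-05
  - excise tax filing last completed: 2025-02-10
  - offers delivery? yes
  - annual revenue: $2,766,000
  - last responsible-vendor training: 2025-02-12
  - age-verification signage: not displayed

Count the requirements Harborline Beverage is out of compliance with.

1. excise tax filing 52 days ago vs limit 45 → not met
2. excise tax bond $30,000 < $40,000 → not met
3. responsible-vendor training 50 days ago vs limit 45 → not met
4. liquor liability coverage $1,350,000 < $1,625,000 → not met
5. signage compliance review 173 days ago vs limit 120 → not met
6. age-verification audit 400 days ago vs limit 365 → not met
7. condition 'offers delivery' holds; age-verification signage absent → not met
8. inventory reconciliation 57 days ago vs limit 45 → not met
Not met: 8 of 8

8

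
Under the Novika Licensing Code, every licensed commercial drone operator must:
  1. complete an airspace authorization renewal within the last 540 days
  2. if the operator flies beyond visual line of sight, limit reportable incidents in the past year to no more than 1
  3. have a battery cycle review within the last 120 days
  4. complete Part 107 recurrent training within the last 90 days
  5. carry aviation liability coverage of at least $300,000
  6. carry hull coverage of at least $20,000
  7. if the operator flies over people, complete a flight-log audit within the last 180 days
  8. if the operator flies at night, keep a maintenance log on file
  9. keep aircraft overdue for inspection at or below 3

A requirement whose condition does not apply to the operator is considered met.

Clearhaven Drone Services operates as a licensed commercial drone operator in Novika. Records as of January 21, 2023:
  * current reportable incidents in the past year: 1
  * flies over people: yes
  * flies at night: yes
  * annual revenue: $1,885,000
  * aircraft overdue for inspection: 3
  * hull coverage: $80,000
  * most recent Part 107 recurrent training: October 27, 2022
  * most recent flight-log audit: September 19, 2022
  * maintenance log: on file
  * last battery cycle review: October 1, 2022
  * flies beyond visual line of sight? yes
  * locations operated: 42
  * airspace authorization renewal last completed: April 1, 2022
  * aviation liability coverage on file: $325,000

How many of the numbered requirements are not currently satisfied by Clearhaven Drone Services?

0

1. airspace authorization renewal 295 days ago vs limit 540 → met
2. condition 'flies beyond visual line of sight' holds; reportable incidents in the past year 1 ≤ 1 → met
3. battery cycle review 112 days ago vs limit 120 → met
4. Part 107 recurrent training 86 days ago vs limit 90 → met
5. aviation liability coverage $325,000 ≥ $300,000 → met
6. hull coverage $80,000 ≥ $20,000 → met
7. condition 'flies over people' holds; flight-log audit 124 days ago vs limit 180 → met
8. condition 'flies at night' holds; maintenance log present → met
9. aircraft overdue for inspection 3 ≤ 3 → met
Not met: 0 of 9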